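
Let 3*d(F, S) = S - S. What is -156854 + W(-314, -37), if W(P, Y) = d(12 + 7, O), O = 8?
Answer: -156854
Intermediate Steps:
d(F, S) = 0 (d(F, S) = (S - S)/3 = (⅓)*0 = 0)
W(P, Y) = 0
-156854 + W(-314, -37) = -156854 + 0 = -156854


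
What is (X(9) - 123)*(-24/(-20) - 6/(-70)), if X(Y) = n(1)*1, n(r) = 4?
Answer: -153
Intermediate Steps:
X(Y) = 4 (X(Y) = 4*1 = 4)
(X(9) - 123)*(-24/(-20) - 6/(-70)) = (4 - 123)*(-24/(-20) - 6/(-70)) = -119*(-24*(-1/20) - 6*(-1/70)) = -119*(6/5 + 3/35) = -119*9/7 = -153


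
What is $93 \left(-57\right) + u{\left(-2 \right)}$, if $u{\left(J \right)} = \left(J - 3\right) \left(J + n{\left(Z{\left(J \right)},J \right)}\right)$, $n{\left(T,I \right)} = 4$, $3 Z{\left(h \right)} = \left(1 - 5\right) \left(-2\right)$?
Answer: $-5311$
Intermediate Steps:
$Z{\left(h \right)} = \frac{8}{3}$ ($Z{\left(h \right)} = \frac{\left(1 - 5\right) \left(-2\right)}{3} = \frac{\left(-4\right) \left(-2\right)}{3} = \frac{1}{3} \cdot 8 = \frac{8}{3}$)
$u{\left(J \right)} = \left(-3 + J\right) \left(4 + J\right)$ ($u{\left(J \right)} = \left(J - 3\right) \left(J + 4\right) = \left(-3 + J\right) \left(4 + J\right)$)
$93 \left(-57\right) + u{\left(-2 \right)} = 93 \left(-57\right) - \left(14 - 4\right) = -5301 - 10 = -5311$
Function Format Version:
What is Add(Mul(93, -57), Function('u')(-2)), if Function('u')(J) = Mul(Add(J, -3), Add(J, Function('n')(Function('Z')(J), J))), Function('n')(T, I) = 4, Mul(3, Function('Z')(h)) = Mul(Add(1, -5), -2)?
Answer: -5311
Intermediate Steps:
Function('Z')(h) = Rational(8, 3) (Function('Z')(h) = Mul(Rational(1, 3), Mul(Add(1, -5), -2)) = Mul(Rational(1, 3), Mul(-4, -2)) = Mul(Rational(1, 3), 8) = Rational(8, 3))
Function('u')(J) = Mul(Add(-3, J), Add(4, J)) (Function('u')(J) = Mul(Add(J, -3), Add(J, 4)) = Mul(Add(-3, J), Add(4, J)))
Add(Mul(93, -57), Function('u')(-2)) = Add(Mul(93, -57), Add(-12, -2, Pow(-2, 2))) = Add(-5301, Add(-12, -2, 4)) = Add(-5301, -10) = -5311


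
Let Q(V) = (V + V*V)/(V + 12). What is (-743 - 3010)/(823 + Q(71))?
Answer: -311499/73421 ≈ -4.2426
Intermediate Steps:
Q(V) = (V + V²)/(12 + V)
(-743 - 3010)/(823 + Q(71)) = (-743 - 3010)/(823 + 71*(1 + 71)/(12 + 71)) = -3753/(823 + 71*72/83) = -3753/(823 + 71*(1/83)*72) = -3753/(823 + 5112/83) = -3753/73421/83 = -3753*83/73421 = -311499/73421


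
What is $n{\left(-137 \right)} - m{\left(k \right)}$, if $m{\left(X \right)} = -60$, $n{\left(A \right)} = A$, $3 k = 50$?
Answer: $-77$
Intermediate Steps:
$k = \frac{50}{3}$ ($k = \frac{1}{3} \cdot 50 = \frac{50}{3} \approx 16.667$)
$n{\left(-137 \right)} - m{\left(k \right)} = -137 - -60 = -137 + 60 = -77$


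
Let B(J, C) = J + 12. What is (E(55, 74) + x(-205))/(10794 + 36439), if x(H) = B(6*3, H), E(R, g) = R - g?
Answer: 11/47233 ≈ 0.00023289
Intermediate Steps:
B(J, C) = 12 + J
x(H) = 30 (x(H) = 12 + 6*3 = 12 + 18 = 30)
(E(55, 74) + x(-205))/(10794 + 36439) = ((55 - 1*74) + 30)/(10794 + 36439) = ((55 - 74) + 30)/47233 = (-19 + 30)*(1/47233) = 11*(1/47233) = 11/47233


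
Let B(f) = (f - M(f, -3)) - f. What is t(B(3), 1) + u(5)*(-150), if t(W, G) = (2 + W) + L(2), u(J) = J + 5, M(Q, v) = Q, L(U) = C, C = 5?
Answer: -1496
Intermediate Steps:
L(U) = 5
u(J) = 5 + J
B(f) = -f (B(f) = (f - f) - f = 0 - f = -f)
t(W, G) = 7 + W (t(W, G) = (2 + W) + 5 = 7 + W)
t(B(3), 1) + u(5)*(-150) = (7 - 1*3) + (5 + 5)*(-150) = (7 - 3) + 10*(-150) = 4 - 1500 = -1496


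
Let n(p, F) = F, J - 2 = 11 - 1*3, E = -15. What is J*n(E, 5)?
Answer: 50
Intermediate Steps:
J = 10 (J = 2 + (11 - 1*3) = 2 + (11 - 3) = 2 + 8 = 10)
J*n(E, 5) = 10*5 = 50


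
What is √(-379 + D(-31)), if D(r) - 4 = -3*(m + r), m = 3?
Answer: I*√291 ≈ 17.059*I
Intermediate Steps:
D(r) = -5 - 3*r (D(r) = 4 - 3*(3 + r) = 4 + (-9 - 3*r) = -5 - 3*r)
√(-379 + D(-31)) = √(-379 + (-5 - 3*(-31))) = √(-379 + (-5 + 93)) = √(-379 + 88) = √(-291) = I*√291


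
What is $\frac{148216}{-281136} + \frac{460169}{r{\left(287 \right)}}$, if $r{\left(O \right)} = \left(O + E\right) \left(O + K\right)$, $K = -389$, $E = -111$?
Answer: $- \frac{2750642617}{105144864} \approx -26.16$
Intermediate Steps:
$r{\left(O \right)} = \left(-389 + O\right) \left(-111 + O\right)$ ($r{\left(O \right)} = \left(O - 111\right) \left(O - 389\right) = \left(-111 + O\right) \left(-389 + O\right) = \left(-389 + O\right) \left(-111 + O\right)$)
$\frac{148216}{-281136} + \frac{460169}{r{\left(287 \right)}} = \frac{148216}{-281136} + \frac{460169}{43179 + 287^{2} - 143500} = 148216 \left(- \frac{1}{281136}\right) + \frac{460169}{43179 + 82369 - 143500} = - \frac{18527}{35142} + \frac{460169}{-17952} = - \frac{18527}{35142} + 460169 \left(- \frac{1}{17952}\right) = - \frac{18527}{35142} - \frac{460169}{17952} = - \frac{2750642617}{105144864}$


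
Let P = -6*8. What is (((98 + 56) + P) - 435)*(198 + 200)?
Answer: -130942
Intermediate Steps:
P = -48
(((98 + 56) + P) - 435)*(198 + 200) = (((98 + 56) - 48) - 435)*(198 + 200) = ((154 - 48) - 435)*398 = (106 - 435)*398 = -329*398 = -130942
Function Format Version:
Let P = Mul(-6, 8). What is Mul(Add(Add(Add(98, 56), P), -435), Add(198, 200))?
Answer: -130942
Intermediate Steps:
P = -48
Mul(Add(Add(Add(98, 56), P), -435), Add(198, 200)) = Mul(Add(Add(Add(98, 56), -48), -435), Add(198, 200)) = Mul(Add(Add(154, -48), -435), 398) = Mul(Add(106, -435), 398) = Mul(-329, 398) = -130942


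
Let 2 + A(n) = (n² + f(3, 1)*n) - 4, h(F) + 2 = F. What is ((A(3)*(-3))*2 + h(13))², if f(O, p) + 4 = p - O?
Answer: 10201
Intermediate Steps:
f(O, p) = -4 + p - O (f(O, p) = -4 + (p - O) = -4 + p - O)
h(F) = -2 + F
A(n) = -6 + n² - 6*n (A(n) = -2 + ((n² + (-4 + 1 - 1*3)*n) - 4) = -2 + ((n² + (-4 + 1 - 3)*n) - 4) = -2 + ((n² - 6*n) - 4) = -2 + (-4 + n² - 6*n) = -6 + n² - 6*n)
((A(3)*(-3))*2 + h(13))² = (((-6 + 3² - 6*3)*(-3))*2 + (-2 + 13))² = (((-6 + 9 - 18)*(-3))*2 + 11)² = (-15*(-3)*2 + 11)² = (45*2 + 11)² = (90 + 11)² = 101² = 10201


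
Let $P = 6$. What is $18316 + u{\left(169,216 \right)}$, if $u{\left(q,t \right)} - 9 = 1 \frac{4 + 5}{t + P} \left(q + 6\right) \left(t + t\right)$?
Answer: $\frac{791425}{37} \approx 21390.0$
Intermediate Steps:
$u{\left(q,t \right)} = 9 + \frac{18 t \left(6 + q\right)}{6 + t}$ ($u{\left(q,t \right)} = 9 + 1 \frac{4 + 5}{t + 6} \left(q + 6\right) \left(t + t\right) = 9 + 1 \frac{9}{6 + t} \left(6 + q\right) 2 t = 9 + \frac{9}{6 + t} 2 t \left(6 + q\right) = 9 + \frac{18 t \left(6 + q\right)}{6 + t}$)
$18316 + u{\left(169,216 \right)} = 18316 + \frac{9 \left(6 + 13 \cdot 216 + 2 \cdot 169 \cdot 216\right)}{6 + 216} = 18316 + \frac{9 \left(6 + 2808 + 73008\right)}{222} = 18316 + 9 \cdot \frac{1}{222} \cdot 75822 = 18316 + \frac{113733}{37} = \frac{791425}{37}$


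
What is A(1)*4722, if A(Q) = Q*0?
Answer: 0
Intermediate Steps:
A(Q) = 0
A(1)*4722 = 0*4722 = 0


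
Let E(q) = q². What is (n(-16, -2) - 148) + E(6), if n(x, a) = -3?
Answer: -115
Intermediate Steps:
(n(-16, -2) - 148) + E(6) = (-3 - 148) + 6² = -151 + 36 = -115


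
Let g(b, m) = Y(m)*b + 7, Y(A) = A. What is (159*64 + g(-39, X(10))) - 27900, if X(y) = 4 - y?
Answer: -17483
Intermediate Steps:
g(b, m) = 7 + b*m (g(b, m) = m*b + 7 = b*m + 7 = 7 + b*m)
(159*64 + g(-39, X(10))) - 27900 = (159*64 + (7 - 39*(4 - 1*10))) - 27900 = (10176 + (7 - 39*(4 - 10))) - 27900 = (10176 + (7 - 39*(-6))) - 27900 = (10176 + (7 + 234)) - 27900 = (10176 + 241) - 27900 = 10417 - 27900 = -17483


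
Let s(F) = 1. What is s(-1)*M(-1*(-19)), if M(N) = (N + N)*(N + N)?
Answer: 1444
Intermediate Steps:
M(N) = 4*N**2 (M(N) = (2*N)*(2*N) = 4*N**2)
s(-1)*M(-1*(-19)) = 1*(4*(-1*(-19))**2) = 1*(4*19**2) = 1*(4*361) = 1*1444 = 1444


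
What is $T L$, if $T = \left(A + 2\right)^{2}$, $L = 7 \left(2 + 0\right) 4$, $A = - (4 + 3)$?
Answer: $1400$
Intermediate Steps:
$A = -7$ ($A = \left(-1\right) 7 = -7$)
$L = 56$ ($L = 7 \cdot 2 \cdot 4 = 14 \cdot 4 = 56$)
$T = 25$ ($T = \left(-7 + 2\right)^{2} = \left(-5\right)^{2} = 25$)
$T L = 25 \cdot 56 = 1400$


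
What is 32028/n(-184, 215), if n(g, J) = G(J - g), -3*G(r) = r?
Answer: -32028/133 ≈ -240.81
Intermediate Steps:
G(r) = -r/3
n(g, J) = -J/3 + g/3 (n(g, J) = -(J - g)/3 = -J/3 + g/3)
32028/n(-184, 215) = 32028/(-1/3*215 + (1/3)*(-184)) = 32028/(-215/3 - 184/3) = 32028/(-133) = 32028*(-1/133) = -32028/133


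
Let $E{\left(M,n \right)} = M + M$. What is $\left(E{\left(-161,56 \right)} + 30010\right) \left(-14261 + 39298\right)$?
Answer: $743298456$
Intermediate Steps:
$E{\left(M,n \right)} = 2 M$
$\left(E{\left(-161,56 \right)} + 30010\right) \left(-14261 + 39298\right) = \left(2 \left(-161\right) + 30010\right) \left(-14261 + 39298\right) = \left(-322 + 30010\right) 25037 = 29688 \cdot 25037 = 743298456$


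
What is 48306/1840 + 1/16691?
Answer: 403138643/15355720 ≈ 26.253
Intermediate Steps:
48306/1840 + 1/16691 = 48306*(1/1840) + 1/16691 = 24153/920 + 1/16691 = 403138643/15355720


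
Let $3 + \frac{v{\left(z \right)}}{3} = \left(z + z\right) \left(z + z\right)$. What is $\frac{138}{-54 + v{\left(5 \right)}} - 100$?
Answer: $- \frac{7854}{79} \approx -99.418$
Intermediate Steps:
$v{\left(z \right)} = -9 + 12 z^{2}$ ($v{\left(z \right)} = -9 + 3 \left(z + z\right) \left(z + z\right) = -9 + 3 \cdot 2 z 2 z = -9 + 3 \cdot 4 z^{2} = -9 + 12 z^{2}$)
$\frac{138}{-54 + v{\left(5 \right)}} - 100 = \frac{138}{-54 - \left(9 - 12 \cdot 5^{2}\right)} - 100 = \frac{138}{-54 + \left(-9 + 12 \cdot 25\right)} - 100 = \frac{138}{-54 + \left(-9 + 300\right)} - 100 = \frac{138}{-54 + 291} - 100 = \frac{138}{237} - 100 = 138 \cdot \frac{1}{237} - 100 = \frac{46}{79} - 100 = - \frac{7854}{79}$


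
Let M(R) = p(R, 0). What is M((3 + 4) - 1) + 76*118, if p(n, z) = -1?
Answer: 8967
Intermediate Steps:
M(R) = -1
M((3 + 4) - 1) + 76*118 = -1 + 76*118 = -1 + 8968 = 8967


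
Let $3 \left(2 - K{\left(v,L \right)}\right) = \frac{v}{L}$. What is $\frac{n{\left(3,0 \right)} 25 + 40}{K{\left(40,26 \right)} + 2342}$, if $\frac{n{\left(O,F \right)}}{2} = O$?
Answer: $\frac{3705}{45698} \approx 0.081076$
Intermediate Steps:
$K{\left(v,L \right)} = 2 - \frac{v}{3 L}$ ($K{\left(v,L \right)} = 2 - \frac{v \frac{1}{L}}{3} = 2 - \frac{v}{3 L}$)
$n{\left(O,F \right)} = 2 O$
$\frac{n{\left(3,0 \right)} 25 + 40}{K{\left(40,26 \right)} + 2342} = \frac{2 \cdot 3 \cdot 25 + 40}{\left(2 - \frac{40}{3 \cdot 26}\right) + 2342} = \frac{6 \cdot 25 + 40}{\left(2 - \frac{40}{3} \cdot \frac{1}{26}\right) + 2342} = \frac{150 + 40}{\left(2 - \frac{20}{39}\right) + 2342} = \frac{190}{\frac{58}{39} + 2342} = \frac{190}{\frac{91396}{39}} = 190 \cdot \frac{39}{91396} = \frac{3705}{45698}$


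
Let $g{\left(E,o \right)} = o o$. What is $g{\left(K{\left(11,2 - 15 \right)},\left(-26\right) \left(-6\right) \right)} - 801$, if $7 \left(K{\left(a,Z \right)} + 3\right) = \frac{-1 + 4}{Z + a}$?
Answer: $23535$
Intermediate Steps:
$K{\left(a,Z \right)} = -3 + \frac{3}{7 \left(Z + a\right)}$ ($K{\left(a,Z \right)} = -3 + \frac{\left(-1 + 4\right) \frac{1}{Z + a}}{7} = -3 + \frac{3 \frac{1}{Z + a}}{7} = -3 + \frac{3}{7 \left(Z + a\right)}$)
$g{\left(E,o \right)} = o^{2}$
$g{\left(K{\left(11,2 - 15 \right)},\left(-26\right) \left(-6\right) \right)} - 801 = \left(\left(-26\right) \left(-6\right)\right)^{2} - 801 = 156^{2} - 801 = 24336 - 801 = 23535$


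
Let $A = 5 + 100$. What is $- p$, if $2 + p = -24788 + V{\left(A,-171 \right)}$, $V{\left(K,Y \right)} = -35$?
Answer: $24825$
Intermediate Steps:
$A = 105$
$p = -24825$ ($p = -2 - 24823 = -24825$)
$- p = \left(-1\right) \left(-24825\right) = 24825$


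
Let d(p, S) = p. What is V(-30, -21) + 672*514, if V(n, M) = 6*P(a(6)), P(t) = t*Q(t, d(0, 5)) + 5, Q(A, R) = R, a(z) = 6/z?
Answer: 345438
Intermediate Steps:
P(t) = 5 (P(t) = t*0 + 5 = 0 + 5 = 5)
V(n, M) = 30 (V(n, M) = 6*5 = 30)
V(-30, -21) + 672*514 = 30 + 672*514 = 30 + 345408 = 345438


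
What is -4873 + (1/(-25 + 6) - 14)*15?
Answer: -96592/19 ≈ -5083.8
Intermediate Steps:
-4873 + (1/(-25 + 6) - 14)*15 = -4873 + (1/(-19) - 14)*15 = -4873 + (-1/19 - 14)*15 = -4873 - 267/19*15 = -4873 - 4005/19 = -96592/19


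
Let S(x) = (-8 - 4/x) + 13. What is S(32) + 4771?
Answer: 38207/8 ≈ 4775.9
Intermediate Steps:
S(x) = 5 - 4/x
S(32) + 4771 = (5 - 4/32) + 4771 = (5 - 4*1/32) + 4771 = (5 - 1/8) + 4771 = 39/8 + 4771 = 38207/8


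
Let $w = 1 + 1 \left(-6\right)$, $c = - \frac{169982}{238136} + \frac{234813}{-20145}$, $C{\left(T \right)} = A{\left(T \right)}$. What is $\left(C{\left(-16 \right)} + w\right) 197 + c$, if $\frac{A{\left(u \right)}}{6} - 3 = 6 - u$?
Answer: $\frac{1342883299371}{47031860} \approx 28553.0$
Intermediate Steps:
$A{\left(u \right)} = 54 - 6 u$ ($A{\left(u \right)} = 18 + 6 \left(6 - u\right) = 18 - \left(-36 + 6 u\right) = 54 - 6 u$)
$C{\left(T \right)} = 54 - 6 T$
$c = - \frac{581781529}{47031860}$ ($c = \left(-169982\right) \frac{1}{238136} + 234813 \left(- \frac{1}{20145}\right) = - \frac{84991}{119068} - \frac{78271}{6715} = - \frac{581781529}{47031860} \approx -12.37$)
$w = -5$ ($w = 1 - 6 = -5$)
$\left(C{\left(-16 \right)} + w\right) 197 + c = \left(\left(54 - -96\right) - 5\right) 197 - \frac{581781529}{47031860} = \left(\left(54 + 96\right) - 5\right) 197 - \frac{581781529}{47031860} = \left(150 - 5\right) 197 - \frac{581781529}{47031860} = 145 \cdot 197 - \frac{581781529}{47031860} = 28565 - \frac{581781529}{47031860} = \frac{1342883299371}{47031860}$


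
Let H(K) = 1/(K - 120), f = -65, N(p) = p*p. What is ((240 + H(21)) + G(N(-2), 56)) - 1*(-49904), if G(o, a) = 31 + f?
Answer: 4960889/99 ≈ 50110.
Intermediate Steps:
N(p) = p²
H(K) = 1/(-120 + K)
G(o, a) = -34 (G(o, a) = 31 - 65 = -34)
((240 + H(21)) + G(N(-2), 56)) - 1*(-49904) = ((240 + 1/(-120 + 21)) - 34) - 1*(-49904) = ((240 + 1/(-99)) - 34) + 49904 = ((240 - 1/99) - 34) + 49904 = (23759/99 - 34) + 49904 = 20393/99 + 49904 = 4960889/99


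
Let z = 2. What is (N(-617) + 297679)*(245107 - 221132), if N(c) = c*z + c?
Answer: 7092476300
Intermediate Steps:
N(c) = 3*c (N(c) = c*2 + c = 2*c + c = 3*c)
(N(-617) + 297679)*(245107 - 221132) = (3*(-617) + 297679)*(245107 - 221132) = (-1851 + 297679)*23975 = 295828*23975 = 7092476300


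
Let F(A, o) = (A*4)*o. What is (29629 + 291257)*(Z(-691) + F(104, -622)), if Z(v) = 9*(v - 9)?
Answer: -85051476072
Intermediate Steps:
F(A, o) = 4*A*o (F(A, o) = (4*A)*o = 4*A*o)
Z(v) = -81 + 9*v (Z(v) = 9*(-9 + v) = -81 + 9*v)
(29629 + 291257)*(Z(-691) + F(104, -622)) = (29629 + 291257)*((-81 + 9*(-691)) + 4*104*(-622)) = 320886*((-81 - 6219) - 258752) = 320886*(-6300 - 258752) = 320886*(-265052) = -85051476072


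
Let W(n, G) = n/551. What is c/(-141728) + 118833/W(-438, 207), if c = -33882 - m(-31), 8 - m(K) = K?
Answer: -1546651164871/10346144 ≈ -1.4949e+5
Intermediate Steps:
m(K) = 8 - K
W(n, G) = n/551 (W(n, G) = n*(1/551) = n/551)
c = -33921 (c = -33882 - (8 - 1*(-31)) = -33882 - (8 + 31) = -33882 - 1*39 = -33882 - 39 = -33921)
c/(-141728) + 118833/W(-438, 207) = -33921/(-141728) + 118833/(((1/551)*(-438))) = -33921*(-1/141728) + 118833/(-438/551) = 33921/141728 + 118833*(-551/438) = 33921/141728 - 21825661/146 = -1546651164871/10346144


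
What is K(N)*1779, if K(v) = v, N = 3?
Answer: 5337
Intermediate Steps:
K(N)*1779 = 3*1779 = 5337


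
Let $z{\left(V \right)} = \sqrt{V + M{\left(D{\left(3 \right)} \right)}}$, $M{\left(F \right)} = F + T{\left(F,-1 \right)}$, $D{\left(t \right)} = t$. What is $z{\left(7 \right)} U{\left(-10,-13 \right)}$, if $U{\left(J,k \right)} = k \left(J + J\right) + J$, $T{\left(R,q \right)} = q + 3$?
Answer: $500 \sqrt{3} \approx 866.03$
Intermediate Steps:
$T{\left(R,q \right)} = 3 + q$
$M{\left(F \right)} = 2 + F$ ($M{\left(F \right)} = F + \left(3 - 1\right) = F + 2 = 2 + F$)
$U{\left(J,k \right)} = J + 2 J k$ ($U{\left(J,k \right)} = k 2 J + J = 2 J k + J = J + 2 J k$)
$z{\left(V \right)} = \sqrt{5 + V}$ ($z{\left(V \right)} = \sqrt{V + \left(2 + 3\right)} = \sqrt{V + 5} = \sqrt{5 + V}$)
$z{\left(7 \right)} U{\left(-10,-13 \right)} = \sqrt{5 + 7} \left(- 10 \left(1 + 2 \left(-13\right)\right)\right) = \sqrt{12} \left(- 10 \left(1 - 26\right)\right) = 2 \sqrt{3} \left(\left(-10\right) \left(-25\right)\right) = 2 \sqrt{3} \cdot 250 = 500 \sqrt{3}$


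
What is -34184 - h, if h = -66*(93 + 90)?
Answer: -22106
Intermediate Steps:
h = -12078 (h = -66*183 = -12078)
-34184 - h = -34184 - 1*(-12078) = -34184 + 12078 = -22106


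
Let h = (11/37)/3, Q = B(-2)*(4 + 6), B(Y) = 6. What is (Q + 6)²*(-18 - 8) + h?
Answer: -12571405/111 ≈ -1.1326e+5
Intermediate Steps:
Q = 60 (Q = 6*(4 + 6) = 6*10 = 60)
h = 11/111 (h = (11*(1/37))*(⅓) = (11/37)*(⅓) = 11/111 ≈ 0.099099)
(Q + 6)²*(-18 - 8) + h = (60 + 6)²*(-18 - 8) + 11/111 = 66²*(-26) + 11/111 = 4356*(-26) + 11/111 = -113256 + 11/111 = -12571405/111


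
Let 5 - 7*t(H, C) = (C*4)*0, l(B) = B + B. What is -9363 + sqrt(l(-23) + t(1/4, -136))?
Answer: -9363 + I*sqrt(2219)/7 ≈ -9363.0 + 6.7295*I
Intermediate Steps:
l(B) = 2*B
t(H, C) = 5/7 (t(H, C) = 5/7 - C*4*0/7 = 5/7 - 4*C*0/7 = 5/7 - 1/7*0 = 5/7 + 0 = 5/7)
-9363 + sqrt(l(-23) + t(1/4, -136)) = -9363 + sqrt(2*(-23) + 5/7) = -9363 + sqrt(-46 + 5/7) = -9363 + sqrt(-317/7) = -9363 + I*sqrt(2219)/7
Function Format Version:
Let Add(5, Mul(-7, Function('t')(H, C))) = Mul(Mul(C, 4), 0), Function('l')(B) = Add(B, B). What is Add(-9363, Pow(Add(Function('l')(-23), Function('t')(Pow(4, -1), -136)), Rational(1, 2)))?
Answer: Add(-9363, Mul(Rational(1, 7), I, Pow(2219, Rational(1, 2)))) ≈ Add(-9363.0, Mul(6.7295, I))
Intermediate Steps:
Function('l')(B) = Mul(2, B)
Function('t')(H, C) = Rational(5, 7) (Function('t')(H, C) = Add(Rational(5, 7), Mul(Rational(-1, 7), Mul(Mul(C, 4), 0))) = Add(Rational(5, 7), Mul(Rational(-1, 7), Mul(Mul(4, C), 0))) = Add(Rational(5, 7), Mul(Rational(-1, 7), 0)) = Add(Rational(5, 7), 0) = Rational(5, 7))
Add(-9363, Pow(Add(Function('l')(-23), Function('t')(Pow(4, -1), -136)), Rational(1, 2))) = Add(-9363, Pow(Add(Mul(2, -23), Rational(5, 7)), Rational(1, 2))) = Add(-9363, Pow(Add(-46, Rational(5, 7)), Rational(1, 2))) = Add(-9363, Pow(Rational(-317, 7), Rational(1, 2))) = Add(-9363, Mul(Rational(1, 7), I, Pow(2219, Rational(1, 2))))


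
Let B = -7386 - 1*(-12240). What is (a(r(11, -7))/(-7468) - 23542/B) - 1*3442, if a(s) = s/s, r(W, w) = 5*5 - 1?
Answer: -62473593767/18124836 ≈ -3446.9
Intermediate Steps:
B = 4854 (B = -7386 + 12240 = 4854)
r(W, w) = 24 (r(W, w) = 25 - 1 = 24)
a(s) = 1
(a(r(11, -7))/(-7468) - 23542/B) - 1*3442 = (1/(-7468) - 23542/4854) - 1*3442 = (1*(-1/7468) - 23542*1/4854) - 3442 = (-1/7468 - 11771/2427) - 3442 = -87908255/18124836 - 3442 = -62473593767/18124836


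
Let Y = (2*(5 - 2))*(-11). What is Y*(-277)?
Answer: 18282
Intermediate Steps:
Y = -66 (Y = (2*3)*(-11) = 6*(-11) = -66)
Y*(-277) = -66*(-277) = 18282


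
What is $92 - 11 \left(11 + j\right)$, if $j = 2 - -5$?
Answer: $-106$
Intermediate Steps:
$j = 7$ ($j = 2 + 5 = 7$)
$92 - 11 \left(11 + j\right) = 92 - 11 \left(11 + 7\right) = 92 - 198 = -106$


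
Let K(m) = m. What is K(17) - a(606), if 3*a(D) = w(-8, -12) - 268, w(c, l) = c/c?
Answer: 106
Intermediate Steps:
w(c, l) = 1
a(D) = -89 (a(D) = (1 - 268)/3 = (⅓)*(-267) = -89)
K(17) - a(606) = 17 - 1*(-89) = 17 + 89 = 106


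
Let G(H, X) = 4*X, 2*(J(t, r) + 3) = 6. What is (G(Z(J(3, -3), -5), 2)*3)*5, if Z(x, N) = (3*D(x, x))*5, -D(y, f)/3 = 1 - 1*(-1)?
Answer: 120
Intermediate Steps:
J(t, r) = 0 (J(t, r) = -3 + (1/2)*6 = -3 + 3 = 0)
D(y, f) = -6 (D(y, f) = -3*(1 - 1*(-1)) = -3*(1 + 1) = -3*2 = -6)
Z(x, N) = -90 (Z(x, N) = (3*(-6))*5 = -18*5 = -90)
(G(Z(J(3, -3), -5), 2)*3)*5 = ((4*2)*3)*5 = (8*3)*5 = 24*5 = 120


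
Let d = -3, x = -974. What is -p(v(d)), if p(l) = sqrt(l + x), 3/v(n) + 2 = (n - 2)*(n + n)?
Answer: -I*sqrt(190883)/14 ≈ -31.207*I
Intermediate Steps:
v(n) = 3/(-2 + 2*n*(-2 + n)) (v(n) = 3/(-2 + (n - 2)*(n + n)) = 3/(-2 + (-2 + n)*(2*n)) = 3/(-2 + 2*n*(-2 + n)))
p(l) = sqrt(-974 + l) (p(l) = sqrt(l - 974) = sqrt(-974 + l))
-p(v(d)) = -sqrt(-974 + 3/(2*(-1 + (-3)**2 - 2*(-3)))) = -sqrt(-974 + 3/(2*(-1 + 9 + 6))) = -sqrt(-974 + (3/2)/14) = -sqrt(-974 + (3/2)*(1/14)) = -sqrt(-974 + 3/28) = -sqrt(-27269/28) = -I*sqrt(190883)/14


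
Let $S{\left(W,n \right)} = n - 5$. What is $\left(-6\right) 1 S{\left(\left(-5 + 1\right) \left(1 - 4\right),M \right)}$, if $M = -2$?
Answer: $42$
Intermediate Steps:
$S{\left(W,n \right)} = -5 + n$
$\left(-6\right) 1 S{\left(\left(-5 + 1\right) \left(1 - 4\right),M \right)} = \left(-6\right) 1 \left(-5 - 2\right) = \left(-6\right) \left(-7\right) = 42$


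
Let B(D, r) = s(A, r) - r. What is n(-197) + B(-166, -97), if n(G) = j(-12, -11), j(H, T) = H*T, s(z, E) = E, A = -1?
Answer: 132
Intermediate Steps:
n(G) = 132 (n(G) = -12*(-11) = 132)
B(D, r) = 0 (B(D, r) = r - r = 0)
n(-197) + B(-166, -97) = 132 + 0 = 132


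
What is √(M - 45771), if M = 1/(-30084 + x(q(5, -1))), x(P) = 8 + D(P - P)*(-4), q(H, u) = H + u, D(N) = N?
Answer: 91*I*√1249936003/15038 ≈ 213.94*I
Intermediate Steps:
x(P) = 8 (x(P) = 8 + (P - P)*(-4) = 8 + 0*(-4) = 8 + 0 = 8)
M = -1/30076 (M = 1/(-30084 + 8) = 1/(-30076) = -1/30076 ≈ -3.3249e-5)
√(M - 45771) = √(-1/30076 - 45771) = √(-1376608597/30076) = 91*I*√1249936003/15038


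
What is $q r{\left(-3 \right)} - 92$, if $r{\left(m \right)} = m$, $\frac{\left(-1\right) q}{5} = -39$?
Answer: $-677$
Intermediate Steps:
$q = 195$ ($q = \left(-5\right) \left(-39\right) = 195$)
$q r{\left(-3 \right)} - 92 = 195 \left(-3\right) - 92 = -585 - 92 = -677$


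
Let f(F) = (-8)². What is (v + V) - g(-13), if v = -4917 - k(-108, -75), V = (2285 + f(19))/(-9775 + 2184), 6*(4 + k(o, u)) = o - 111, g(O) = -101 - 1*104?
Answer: -70927411/15182 ≈ -4671.8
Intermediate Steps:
f(F) = 64
g(O) = -205 (g(O) = -101 - 104 = -205)
k(o, u) = -45/2 + o/6 (k(o, u) = -4 + (o - 111)/6 = -4 + (-111 + o)/6 = -4 + (-37/2 + o/6) = -45/2 + o/6)
V = -2349/7591 (V = (2285 + 64)/(-9775 + 2184) = 2349/(-7591) = 2349*(-1/7591) = -2349/7591 ≈ -0.30945)
v = -9753/2 (v = -4917 - (-45/2 + (⅙)*(-108)) = -4917 - (-45/2 - 18) = -4917 - 1*(-81/2) = -4917 + 81/2 = -9753/2 ≈ -4876.5)
(v + V) - g(-13) = (-9753/2 - 2349/7591) - 1*(-205) = -74039721/15182 + 205 = -70927411/15182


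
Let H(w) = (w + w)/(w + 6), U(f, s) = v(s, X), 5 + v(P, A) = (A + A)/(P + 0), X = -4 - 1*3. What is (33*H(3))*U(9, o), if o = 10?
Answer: -704/5 ≈ -140.80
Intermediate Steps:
X = -7 (X = -4 - 3 = -7)
v(P, A) = -5 + 2*A/P (v(P, A) = -5 + (A + A)/(P + 0) = -5 + (2*A)/P = -5 + 2*A/P)
U(f, s) = -5 - 14/s (U(f, s) = -5 + 2*(-7)/s = -5 - 14/s)
H(w) = 2*w/(6 + w) (H(w) = (2*w)/(6 + w) = 2*w/(6 + w))
(33*H(3))*U(9, o) = (33*(2*3/(6 + 3)))*(-5 - 14/10) = (33*(2*3/9))*(-5 - 14*⅒) = (33*(2*3*(⅑)))*(-5 - 7/5) = (33*(⅔))*(-32/5) = 22*(-32/5) = -704/5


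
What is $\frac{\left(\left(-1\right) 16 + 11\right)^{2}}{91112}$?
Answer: $\frac{25}{91112} \approx 0.00027439$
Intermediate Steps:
$\frac{\left(\left(-1\right) 16 + 11\right)^{2}}{91112} = \left(-16 + 11\right)^{2} \cdot \frac{1}{91112} = \left(-5\right)^{2} \cdot \frac{1}{91112} = 25 \cdot \frac{1}{91112} = \frac{25}{91112}$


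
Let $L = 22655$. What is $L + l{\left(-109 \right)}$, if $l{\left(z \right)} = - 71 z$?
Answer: $30394$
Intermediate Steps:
$L + l{\left(-109 \right)} = 22655 - -7739 = 22655 + 7739 = 30394$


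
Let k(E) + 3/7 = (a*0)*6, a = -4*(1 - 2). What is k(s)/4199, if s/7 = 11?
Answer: -3/29393 ≈ -0.00010207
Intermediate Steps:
s = 77 (s = 7*11 = 77)
a = 4 (a = -4*(-1) = 4)
k(E) = -3/7 (k(E) = -3/7 + (4*0)*6 = -3/7 + 0*6 = -3/7 + 0 = -3/7)
k(s)/4199 = -3/7/4199 = -3/7*1/4199 = -3/29393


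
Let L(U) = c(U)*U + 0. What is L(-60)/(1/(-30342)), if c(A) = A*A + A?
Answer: 6444640800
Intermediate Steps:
c(A) = A + A² (c(A) = A² + A = A + A²)
L(U) = U²*(1 + U) (L(U) = (U*(1 + U))*U + 0 = U²*(1 + U) + 0 = U²*(1 + U))
L(-60)/(1/(-30342)) = ((-60)²*(1 - 60))/(1/(-30342)) = (3600*(-59))/(-1/30342) = -212400*(-30342) = 6444640800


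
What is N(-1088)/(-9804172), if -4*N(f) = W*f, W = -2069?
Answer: 8276/144179 ≈ 0.057401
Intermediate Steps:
N(f) = 2069*f/4 (N(f) = -(-2069)*f/4 = 2069*f/4)
N(-1088)/(-9804172) = ((2069/4)*(-1088))/(-9804172) = -562768*(-1/9804172) = 8276/144179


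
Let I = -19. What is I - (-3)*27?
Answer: 62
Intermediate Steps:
I - (-3)*27 = -19 - (-3)*27 = -19 - 3*(-27) = -19 + 81 = 62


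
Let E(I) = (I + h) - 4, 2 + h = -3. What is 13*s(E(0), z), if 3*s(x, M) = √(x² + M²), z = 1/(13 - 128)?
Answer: 13*√1071226/345 ≈ 39.000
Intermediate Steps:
h = -5 (h = -2 - 3 = -5)
z = -1/115 (z = 1/(-115) = -1/115 ≈ -0.0086956)
E(I) = -9 + I (E(I) = (I - 5) - 4 = (-5 + I) - 4 = -9 + I)
s(x, M) = √(M² + x²)/3 (s(x, M) = √(x² + M²)/3 = √(M² + x²)/3)
13*s(E(0), z) = 13*(√((-1/115)² + (-9 + 0)²)/3) = 13*(√(1/13225 + (-9)²)/3) = 13*(√(1/13225 + 81)/3) = 13*(√(1071226/13225)/3) = 13*((√1071226/115)/3) = 13*(√1071226/345) = 13*√1071226/345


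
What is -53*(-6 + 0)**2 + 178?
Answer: -1730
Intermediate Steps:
-53*(-6 + 0)**2 + 178 = -53*(-6)**2 + 178 = -53*36 + 178 = -1908 + 178 = -1730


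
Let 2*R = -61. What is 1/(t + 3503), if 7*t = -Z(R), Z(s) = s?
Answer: 14/49103 ≈ 0.00028512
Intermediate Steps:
R = -61/2 (R = (½)*(-61) = -61/2 ≈ -30.500)
t = 61/14 (t = (-1*(-61/2))/7 = (⅐)*(61/2) = 61/14 ≈ 4.3571)
1/(t + 3503) = 1/(61/14 + 3503) = 1/(49103/14) = 14/49103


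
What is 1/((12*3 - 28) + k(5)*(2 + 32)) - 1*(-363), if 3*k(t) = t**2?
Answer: 317265/874 ≈ 363.00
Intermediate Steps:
k(t) = t**2/3
1/((12*3 - 28) + k(5)*(2 + 32)) - 1*(-363) = 1/((12*3 - 28) + ((1/3)*5**2)*(2 + 32)) - 1*(-363) = 1/((36 - 28) + ((1/3)*25)*34) + 363 = 1/(8 + (25/3)*34) + 363 = 1/(8 + 850/3) + 363 = 1/(874/3) + 363 = 3/874 + 363 = 317265/874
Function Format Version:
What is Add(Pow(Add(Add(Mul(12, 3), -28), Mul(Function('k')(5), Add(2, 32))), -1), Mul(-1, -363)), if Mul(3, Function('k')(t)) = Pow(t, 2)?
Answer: Rational(317265, 874) ≈ 363.00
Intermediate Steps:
Function('k')(t) = Mul(Rational(1, 3), Pow(t, 2))
Add(Pow(Add(Add(Mul(12, 3), -28), Mul(Function('k')(5), Add(2, 32))), -1), Mul(-1, -363)) = Add(Pow(Add(Add(Mul(12, 3), -28), Mul(Mul(Rational(1, 3), Pow(5, 2)), Add(2, 32))), -1), Mul(-1, -363)) = Add(Pow(Add(Add(36, -28), Mul(Mul(Rational(1, 3), 25), 34)), -1), 363) = Add(Pow(Add(8, Mul(Rational(25, 3), 34)), -1), 363) = Add(Pow(Add(8, Rational(850, 3)), -1), 363) = Add(Pow(Rational(874, 3), -1), 363) = Add(Rational(3, 874), 363) = Rational(317265, 874)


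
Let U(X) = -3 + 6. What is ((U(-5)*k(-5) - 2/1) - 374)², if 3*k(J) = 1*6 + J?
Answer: 140625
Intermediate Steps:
U(X) = 3
k(J) = 2 + J/3 (k(J) = (1*6 + J)/3 = (6 + J)/3 = 2 + J/3)
((U(-5)*k(-5) - 2/1) - 374)² = ((3*(2 + (⅓)*(-5)) - 2/1) - 374)² = ((3*(2 - 5/3) - 2*1) - 374)² = ((3*(⅓) - 2) - 374)² = ((1 - 2) - 374)² = (-1 - 374)² = (-375)² = 140625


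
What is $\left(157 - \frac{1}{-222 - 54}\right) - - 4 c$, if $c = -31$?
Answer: $\frac{9109}{276} \approx 33.004$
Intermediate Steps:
$\left(157 - \frac{1}{-222 - 54}\right) - - 4 c = \left(157 - \frac{1}{-222 - 54}\right) - \left(-4\right) \left(-31\right) = \left(157 - \frac{1}{-276}\right) - 124 = \left(157 - - \frac{1}{276}\right) - 124 = \left(157 + \frac{1}{276}\right) - 124 = \frac{43333}{276} - 124 = \frac{9109}{276}$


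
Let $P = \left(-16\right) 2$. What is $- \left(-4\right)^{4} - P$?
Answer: $-224$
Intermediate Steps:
$P = -32$
$- \left(-4\right)^{4} - P = - \left(-4\right)^{4} - -32 = \left(-1\right) 256 + 32 = -256 + 32 = -224$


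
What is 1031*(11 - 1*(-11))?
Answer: 22682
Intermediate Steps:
1031*(11 - 1*(-11)) = 1031*(11 + 11) = 1031*22 = 22682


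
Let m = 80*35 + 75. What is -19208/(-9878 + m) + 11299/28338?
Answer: 623443201/198451014 ≈ 3.1415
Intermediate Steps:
m = 2875 (m = 2800 + 75 = 2875)
-19208/(-9878 + m) + 11299/28338 = -19208/(-9878 + 2875) + 11299/28338 = -19208/(-7003) + 11299*(1/28338) = -19208*(-1/7003) + 11299/28338 = 19208/7003 + 11299/28338 = 623443201/198451014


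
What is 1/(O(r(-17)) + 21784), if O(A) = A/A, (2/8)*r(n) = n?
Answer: 1/21785 ≈ 4.5903e-5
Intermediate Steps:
r(n) = 4*n
O(A) = 1
1/(O(r(-17)) + 21784) = 1/(1 + 21784) = 1/21785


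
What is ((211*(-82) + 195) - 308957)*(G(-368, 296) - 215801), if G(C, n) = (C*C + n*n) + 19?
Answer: -2366572512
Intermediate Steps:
G(C, n) = 19 + C**2 + n**2 (G(C, n) = (C**2 + n**2) + 19 = 19 + C**2 + n**2)
((211*(-82) + 195) - 308957)*(G(-368, 296) - 215801) = ((211*(-82) + 195) - 308957)*((19 + (-368)**2 + 296**2) - 215801) = ((-17302 + 195) - 308957)*((19 + 135424 + 87616) - 215801) = (-17107 - 308957)*(223059 - 215801) = -326064*7258 = -2366572512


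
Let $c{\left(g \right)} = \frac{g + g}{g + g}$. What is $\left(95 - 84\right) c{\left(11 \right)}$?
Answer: $11$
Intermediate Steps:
$c{\left(g \right)} = 1$ ($c{\left(g \right)} = \frac{2 g}{2 g} = 2 g \frac{1}{2 g} = 1$)
$\left(95 - 84\right) c{\left(11 \right)} = \left(95 - 84\right) 1 = 11 \cdot 1 = 11$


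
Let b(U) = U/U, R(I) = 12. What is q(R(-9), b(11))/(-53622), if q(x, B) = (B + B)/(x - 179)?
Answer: 1/4477437 ≈ 2.2334e-7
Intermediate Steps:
b(U) = 1
q(x, B) = 2*B/(-179 + x) (q(x, B) = (2*B)/(-179 + x) = 2*B/(-179 + x))
q(R(-9), b(11))/(-53622) = (2*1/(-179 + 12))/(-53622) = (2*1/(-167))*(-1/53622) = (2*1*(-1/167))*(-1/53622) = -2/167*(-1/53622) = 1/4477437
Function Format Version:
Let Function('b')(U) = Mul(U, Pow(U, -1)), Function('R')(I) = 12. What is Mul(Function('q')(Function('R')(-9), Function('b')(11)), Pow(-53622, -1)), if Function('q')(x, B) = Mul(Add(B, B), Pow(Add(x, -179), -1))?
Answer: Rational(1, 4477437) ≈ 2.2334e-7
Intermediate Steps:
Function('b')(U) = 1
Function('q')(x, B) = Mul(2, B, Pow(Add(-179, x), -1)) (Function('q')(x, B) = Mul(Mul(2, B), Pow(Add(-179, x), -1)) = Mul(2, B, Pow(Add(-179, x), -1)))
Mul(Function('q')(Function('R')(-9), Function('b')(11)), Pow(-53622, -1)) = Mul(Mul(2, 1, Pow(Add(-179, 12), -1)), Pow(-53622, -1)) = Mul(Mul(2, 1, Pow(-167, -1)), Rational(-1, 53622)) = Mul(Mul(2, 1, Rational(-1, 167)), Rational(-1, 53622)) = Mul(Rational(-2, 167), Rational(-1, 53622)) = Rational(1, 4477437)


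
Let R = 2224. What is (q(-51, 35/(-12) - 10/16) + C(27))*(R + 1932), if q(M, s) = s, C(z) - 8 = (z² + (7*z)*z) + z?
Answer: 146211197/6 ≈ 2.4369e+7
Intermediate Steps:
C(z) = 8 + z + 8*z² (C(z) = 8 + ((z² + (7*z)*z) + z) = 8 + ((z² + 7*z²) + z) = 8 + (8*z² + z) = 8 + (z + 8*z²) = 8 + z + 8*z²)
(q(-51, 35/(-12) - 10/16) + C(27))*(R + 1932) = ((35/(-12) - 10/16) + (8 + 27 + 8*27²))*(2224 + 1932) = ((35*(-1/12) - 10*1/16) + (8 + 27 + 8*729))*4156 = ((-35/12 - 5/8) + (8 + 27 + 5832))*4156 = (-85/24 + 5867)*4156 = (140723/24)*4156 = 146211197/6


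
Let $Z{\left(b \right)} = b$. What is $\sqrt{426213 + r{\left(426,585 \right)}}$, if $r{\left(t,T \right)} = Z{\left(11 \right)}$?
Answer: $4 \sqrt{26639} \approx 652.86$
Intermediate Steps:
$r{\left(t,T \right)} = 11$
$\sqrt{426213 + r{\left(426,585 \right)}} = \sqrt{426213 + 11} = \sqrt{426224} = 4 \sqrt{26639}$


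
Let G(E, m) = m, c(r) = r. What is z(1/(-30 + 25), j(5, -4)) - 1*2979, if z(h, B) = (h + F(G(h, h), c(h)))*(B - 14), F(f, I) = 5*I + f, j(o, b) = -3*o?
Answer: -14692/5 ≈ -2938.4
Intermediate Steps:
F(f, I) = f + 5*I
z(h, B) = 7*h*(-14 + B) (z(h, B) = (h + (h + 5*h))*(B - 14) = (h + 6*h)*(-14 + B) = (7*h)*(-14 + B) = 7*h*(-14 + B))
z(1/(-30 + 25), j(5, -4)) - 1*2979 = 7*(-14 - 3*5)/(-30 + 25) - 1*2979 = 7*(-14 - 15)/(-5) - 2979 = 7*(-⅕)*(-29) - 2979 = 203/5 - 2979 = -14692/5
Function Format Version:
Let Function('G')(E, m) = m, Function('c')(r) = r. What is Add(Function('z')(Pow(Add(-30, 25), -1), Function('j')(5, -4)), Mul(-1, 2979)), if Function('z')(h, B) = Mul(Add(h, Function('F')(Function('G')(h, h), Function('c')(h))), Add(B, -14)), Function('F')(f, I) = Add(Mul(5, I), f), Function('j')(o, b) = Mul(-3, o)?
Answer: Rational(-14692, 5) ≈ -2938.4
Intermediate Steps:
Function('F')(f, I) = Add(f, Mul(5, I))
Function('z')(h, B) = Mul(7, h, Add(-14, B)) (Function('z')(h, B) = Mul(Add(h, Add(h, Mul(5, h))), Add(B, -14)) = Mul(Add(h, Mul(6, h)), Add(-14, B)) = Mul(Mul(7, h), Add(-14, B)) = Mul(7, h, Add(-14, B)))
Add(Function('z')(Pow(Add(-30, 25), -1), Function('j')(5, -4)), Mul(-1, 2979)) = Add(Mul(7, Pow(Add(-30, 25), -1), Add(-14, Mul(-3, 5))), Mul(-1, 2979)) = Add(Mul(7, Pow(-5, -1), Add(-14, -15)), -2979) = Add(Mul(7, Rational(-1, 5), -29), -2979) = Add(Rational(203, 5), -2979) = Rational(-14692, 5)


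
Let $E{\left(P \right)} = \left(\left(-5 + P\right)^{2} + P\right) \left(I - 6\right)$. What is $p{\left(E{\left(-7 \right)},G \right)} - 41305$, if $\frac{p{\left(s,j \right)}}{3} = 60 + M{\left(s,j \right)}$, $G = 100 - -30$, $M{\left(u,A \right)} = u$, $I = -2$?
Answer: $-44413$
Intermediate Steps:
$E{\left(P \right)} = - 8 P - 8 \left(-5 + P\right)^{2}$ ($E{\left(P \right)} = \left(\left(-5 + P\right)^{2} + P\right) \left(-2 - 6\right) = \left(P + \left(-5 + P\right)^{2}\right) \left(-8\right) = - 8 P - 8 \left(-5 + P\right)^{2}$)
$G = 130$ ($G = 100 + 30 = 130$)
$p{\left(s,j \right)} = 180 + 3 s$ ($p{\left(s,j \right)} = 3 \left(60 + s\right) = 180 + 3 s$)
$p{\left(E{\left(-7 \right)},G \right)} - 41305 = \left(180 + 3 \left(\left(-8\right) \left(-7\right) - 8 \left(-5 - 7\right)^{2}\right)\right) - 41305 = \left(180 + 3 \left(56 - 8 \left(-12\right)^{2}\right)\right) - 41305 = \left(180 + 3 \left(56 - 1152\right)\right) - 41305 = \left(180 + 3 \left(-1096\right)\right) - 41305 = \left(180 - 3288\right) - 41305 = -3108 - 41305 = -44413$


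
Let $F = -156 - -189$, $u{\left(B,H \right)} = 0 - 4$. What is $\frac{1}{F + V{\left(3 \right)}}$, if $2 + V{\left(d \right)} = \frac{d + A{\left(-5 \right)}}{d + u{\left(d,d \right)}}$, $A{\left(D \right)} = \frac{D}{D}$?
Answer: $\frac{1}{27} \approx 0.037037$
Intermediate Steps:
$A{\left(D \right)} = 1$
$u{\left(B,H \right)} = -4$
$V{\left(d \right)} = -2 + \frac{1 + d}{-4 + d}$ ($V{\left(d \right)} = -2 + \frac{d + 1}{d - 4} = -2 + \frac{1 + d}{-4 + d}$)
$F = 33$ ($F = -156 + 189 = 33$)
$\frac{1}{F + V{\left(3 \right)}} = \frac{1}{33 + \frac{9 - 3}{-4 + 3}} = \frac{1}{33 + \frac{9 - 3}{-1}} = \frac{1}{33 - 6} = \frac{1}{27}$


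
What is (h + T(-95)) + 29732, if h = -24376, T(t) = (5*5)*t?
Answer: 2981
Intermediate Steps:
T(t) = 25*t
(h + T(-95)) + 29732 = (-24376 + 25*(-95)) + 29732 = (-24376 - 2375) + 29732 = -26751 + 29732 = 2981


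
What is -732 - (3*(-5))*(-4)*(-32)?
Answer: 1188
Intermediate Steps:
-732 - (3*(-5))*(-4)*(-32) = -732 - (-15*(-4))*(-32) = -732 - 60*(-32) = -732 - 1*(-1920) = -732 + 1920 = 1188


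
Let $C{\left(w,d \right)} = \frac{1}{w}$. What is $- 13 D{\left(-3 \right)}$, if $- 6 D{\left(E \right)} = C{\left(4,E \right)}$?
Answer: $\frac{13}{24} \approx 0.54167$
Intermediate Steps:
$D{\left(E \right)} = - \frac{1}{24}$ ($D{\left(E \right)} = - \frac{1}{6 \cdot 4} = \left(- \frac{1}{6}\right) \frac{1}{4} = - \frac{1}{24}$)
$- 13 D{\left(-3 \right)} = \left(-13\right) \left(- \frac{1}{24}\right) = \frac{13}{24}$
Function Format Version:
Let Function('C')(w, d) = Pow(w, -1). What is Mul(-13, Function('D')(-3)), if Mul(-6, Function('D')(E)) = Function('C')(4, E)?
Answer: Rational(13, 24) ≈ 0.54167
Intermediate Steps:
Function('D')(E) = Rational(-1, 24) (Function('D')(E) = Mul(Rational(-1, 6), Pow(4, -1)) = Mul(Rational(-1, 6), Rational(1, 4)) = Rational(-1, 24))
Mul(-13, Function('D')(-3)) = Mul(-13, Rational(-1, 24)) = Rational(13, 24)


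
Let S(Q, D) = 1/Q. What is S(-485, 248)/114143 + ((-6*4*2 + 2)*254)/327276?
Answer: -161704757774/4529447066745 ≈ -0.035701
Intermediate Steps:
S(-485, 248)/114143 + ((-6*4*2 + 2)*254)/327276 = 1/(-485*114143) + ((-6*4*2 + 2)*254)/327276 = -1/485*1/114143 + ((-24*2 + 2)*254)*(1/327276) = -1/55359355 + ((-48 + 2)*254)*(1/327276) = -1/55359355 - 46*254*(1/327276) = -1/55359355 - 11684*1/327276 = -1/55359355 - 2921/81819 = -161704757774/4529447066745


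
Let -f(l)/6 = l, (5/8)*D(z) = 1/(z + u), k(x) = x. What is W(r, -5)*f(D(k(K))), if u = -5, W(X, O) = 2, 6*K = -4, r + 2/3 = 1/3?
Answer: 288/85 ≈ 3.3882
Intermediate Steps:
r = -⅓ (r = -⅔ + 1/3 = -⅔ + ⅓ = -⅓ ≈ -0.33333)
K = -⅔ (K = (⅙)*(-4) = -⅔ ≈ -0.66667)
D(z) = 8/(5*(-5 + z)) (D(z) = 8/(5*(z - 5)) = 8/(5*(-5 + z)))
f(l) = -6*l
W(r, -5)*f(D(k(K))) = 2*(-48/(5*(-5 - ⅔))) = 2*(-48/(5*(-17/3))) = 2*(-48*(-3)/(5*17)) = 2*(-6*(-24/85)) = 2*(144/85) = 288/85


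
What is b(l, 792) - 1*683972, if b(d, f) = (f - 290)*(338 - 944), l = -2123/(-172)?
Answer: -988184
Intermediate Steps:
l = 2123/172 (l = -2123*(-1/172) = 2123/172 ≈ 12.343)
b(d, f) = 175740 - 606*f (b(d, f) = (-290 + f)*(-606) = 175740 - 606*f)
b(l, 792) - 1*683972 = (175740 - 606*792) - 1*683972 = (175740 - 479952) - 683972 = -304212 - 683972 = -988184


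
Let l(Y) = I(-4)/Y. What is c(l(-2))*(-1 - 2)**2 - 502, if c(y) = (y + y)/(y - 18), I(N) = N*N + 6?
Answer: -14360/29 ≈ -495.17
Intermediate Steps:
I(N) = 6 + N**2 (I(N) = N**2 + 6 = 6 + N**2)
l(Y) = 22/Y (l(Y) = (6 + (-4)**2)/Y = (6 + 16)/Y = 22/Y)
c(y) = 2*y/(-18 + y) (c(y) = (2*y)/(-18 + y) = 2*y/(-18 + y))
c(l(-2))*(-1 - 2)**2 - 502 = (2*(22/(-2))/(-18 + 22/(-2)))*(-1 - 2)**2 - 502 = (2*(22*(-1/2))/(-18 + 22*(-1/2)))*(-3)**2 - 502 = (2*(-11)/(-18 - 11))*9 - 502 = (2*(-11)/(-29))*9 - 502 = (2*(-11)*(-1/29))*9 - 502 = (22/29)*9 - 502 = 198/29 - 502 = -14360/29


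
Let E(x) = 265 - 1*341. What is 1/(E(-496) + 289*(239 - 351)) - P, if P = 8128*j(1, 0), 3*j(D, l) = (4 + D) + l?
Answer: -1318524163/97332 ≈ -13547.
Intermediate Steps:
E(x) = -76 (E(x) = 265 - 341 = -76)
j(D, l) = 4/3 + D/3 + l/3 (j(D, l) = ((4 + D) + l)/3 = (4 + D + l)/3 = 4/3 + D/3 + l/3)
P = 40640/3 (P = 8128*(4/3 + (1/3)*1 + (1/3)*0) = 8128*(4/3 + 1/3 + 0) = 8128*(5/3) = 40640/3 ≈ 13547.)
1/(E(-496) + 289*(239 - 351)) - P = 1/(-76 + 289*(239 - 351)) - 1*40640/3 = 1/(-76 + 289*(-112)) - 40640/3 = 1/(-76 - 32368) - 40640/3 = 1/(-32444) - 40640/3 = -1/32444 - 40640/3 = -1318524163/97332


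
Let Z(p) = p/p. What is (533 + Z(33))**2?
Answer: 285156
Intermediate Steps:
Z(p) = 1
(533 + Z(33))**2 = (533 + 1)**2 = 534**2 = 285156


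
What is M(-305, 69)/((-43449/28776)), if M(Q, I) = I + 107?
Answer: -1688192/14483 ≈ -116.56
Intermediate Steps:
M(Q, I) = 107 + I
M(-305, 69)/((-43449/28776)) = (107 + 69)/((-43449/28776)) = 176/((-43449*1/28776)) = 176/(-14483/9592) = 176*(-9592/14483) = -1688192/14483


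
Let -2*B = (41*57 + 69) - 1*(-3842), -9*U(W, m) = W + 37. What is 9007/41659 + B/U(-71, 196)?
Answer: -585489103/708203 ≈ -826.72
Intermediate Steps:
U(W, m) = -37/9 - W/9 (U(W, m) = -(W + 37)/9 = -(37 + W)/9 = -37/9 - W/9)
B = -3124 (B = -((41*57 + 69) - 1*(-3842))/2 = -((2337 + 69) + 3842)/2 = -(2406 + 3842)/2 = -1/2*6248 = -3124)
9007/41659 + B/U(-71, 196) = 9007/41659 - 3124/(-37/9 - 1/9*(-71)) = 9007*(1/41659) - 3124/(-37/9 + 71/9) = 9007/41659 - 3124/34/9 = 9007/41659 - 3124*9/34 = 9007/41659 - 14058/17 = -585489103/708203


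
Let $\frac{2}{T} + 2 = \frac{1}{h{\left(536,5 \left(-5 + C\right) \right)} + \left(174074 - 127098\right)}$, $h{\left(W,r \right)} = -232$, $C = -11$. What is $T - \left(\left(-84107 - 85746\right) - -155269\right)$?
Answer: $\frac{1363320920}{93487} \approx 14583.0$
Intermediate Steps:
$T = - \frac{93488}{93487}$ ($T = \frac{2}{-2 + \frac{1}{-232 + \left(174074 - 127098\right)}} = \frac{2}{-2 + \frac{1}{-232 + 46976}} = \frac{2}{-2 + \frac{1}{46744}} = \frac{2}{- \frac{93487}{46744}} = 2 \left(- \frac{46744}{93487}\right) = - \frac{93488}{93487} \approx -1.0$)
$T - \left(\left(-84107 - 85746\right) - -155269\right) = - \frac{93488}{93487} - \left(\left(-84107 - 85746\right) - -155269\right) = - \frac{93488}{93487} - \left(-169853 + 155269\right) = - \frac{93488}{93487} - -14584 = - \frac{93488}{93487} + 14584 = \frac{1363320920}{93487}$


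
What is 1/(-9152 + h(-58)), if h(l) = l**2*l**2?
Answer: 1/11307344 ≈ 8.8438e-8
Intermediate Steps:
h(l) = l**4
1/(-9152 + h(-58)) = 1/(-9152 + (-58)**4) = 1/(-9152 + 11316496) = 1/11307344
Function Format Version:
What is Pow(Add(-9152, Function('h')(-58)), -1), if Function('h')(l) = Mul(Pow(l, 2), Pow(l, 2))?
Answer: Rational(1, 11307344) ≈ 8.8438e-8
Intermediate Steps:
Function('h')(l) = Pow(l, 4)
Pow(Add(-9152, Function('h')(-58)), -1) = Pow(Add(-9152, Pow(-58, 4)), -1) = Pow(Add(-9152, 11316496), -1) = Pow(11307344, -1) = Rational(1, 11307344)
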